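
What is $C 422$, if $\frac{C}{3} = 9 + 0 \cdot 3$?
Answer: $11394$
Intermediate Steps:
$C = 27$ ($C = 3 \left(9 + 0 \cdot 3\right) = 3 \left(9 + 0\right) = 3 \cdot 9 = 27$)
$C 422 = 27 \cdot 422 = 11394$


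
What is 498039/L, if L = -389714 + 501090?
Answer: 498039/111376 ≈ 4.4717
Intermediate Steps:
L = 111376
498039/L = 498039/111376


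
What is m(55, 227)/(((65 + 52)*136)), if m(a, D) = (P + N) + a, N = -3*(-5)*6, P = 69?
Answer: 107/7956 ≈ 0.013449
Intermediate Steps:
N = 90 (N = 15*6 = 90)
m(a, D) = 159 + a (m(a, D) = (69 + 90) + a = 159 + a)
m(55, 227)/(((65 + 52)*136)) = (159 + 55)/(((65 + 52)*136)) = 214/((117*136)) = 214/15912 = 214*(1/15912) = 107/7956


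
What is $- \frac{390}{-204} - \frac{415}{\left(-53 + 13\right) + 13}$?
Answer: $\frac{15865}{918} \approx 17.282$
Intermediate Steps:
$- \frac{390}{-204} - \frac{415}{\left(-53 + 13\right) + 13} = \left(-390\right) \left(- \frac{1}{204}\right) - \frac{415}{-40 + 13} = \frac{65}{34} - \frac{415}{-27} = \frac{65}{34} - - \frac{415}{27} = \frac{65}{34} + \frac{415}{27} = \frac{15865}{918}$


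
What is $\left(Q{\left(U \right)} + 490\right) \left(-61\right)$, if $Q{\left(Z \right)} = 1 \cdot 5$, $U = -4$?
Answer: $-30195$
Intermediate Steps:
$Q{\left(Z \right)} = 5$
$\left(Q{\left(U \right)} + 490\right) \left(-61\right) = \left(5 + 490\right) \left(-61\right) = 495 \left(-61\right) = -30195$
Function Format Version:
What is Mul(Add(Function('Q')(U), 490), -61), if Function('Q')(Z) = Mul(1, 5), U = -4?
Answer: -30195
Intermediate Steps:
Function('Q')(Z) = 5
Mul(Add(Function('Q')(U), 490), -61) = Mul(Add(5, 490), -61) = Mul(495, -61) = -30195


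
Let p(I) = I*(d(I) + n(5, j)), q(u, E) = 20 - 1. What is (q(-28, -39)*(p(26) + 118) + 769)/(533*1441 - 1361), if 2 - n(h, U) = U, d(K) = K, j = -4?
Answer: 697/28396 ≈ 0.024546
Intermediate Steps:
n(h, U) = 2 - U
q(u, E) = 19
p(I) = I*(6 + I) (p(I) = I*(I + (2 - 1*(-4))) = I*(I + (2 + 4)) = I*(I + 6) = I*(6 + I))
(q(-28, -39)*(p(26) + 118) + 769)/(533*1441 - 1361) = (19*(26*(6 + 26) + 118) + 769)/(533*1441 - 1361) = (19*(26*32 + 118) + 769)/(768053 - 1361) = (19*(832 + 118) + 769)/766692 = (19*950 + 769)*(1/766692) = (18050 + 769)*(1/766692) = 18819*(1/766692) = 697/28396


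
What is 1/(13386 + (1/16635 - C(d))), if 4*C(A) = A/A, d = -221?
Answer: 66540/890687809 ≈ 7.4706e-5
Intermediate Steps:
C(A) = ¼ (C(A) = (A/A)/4 = (¼)*1 = ¼)
1/(13386 + (1/16635 - C(d))) = 1/(13386 + (1/16635 - 1*¼)) = 1/(13386 + (1/16635 - ¼)) = 1/(13386 - 16631/66540) = 1/(890687809/66540) = 66540/890687809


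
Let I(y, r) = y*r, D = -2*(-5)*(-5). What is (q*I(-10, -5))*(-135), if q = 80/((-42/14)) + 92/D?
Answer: 192420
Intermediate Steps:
D = -50 (D = 10*(-5) = -50)
q = -2138/75 (q = 80/((-42/14)) + 92/(-50) = 80/((-42*1/14)) + 92*(-1/50) = 80/(-3) - 46/25 = 80*(-⅓) - 46/25 = -80/3 - 46/25 = -2138/75 ≈ -28.507)
I(y, r) = r*y
(q*I(-10, -5))*(-135) = -(-2138)*(-10)/15*(-135) = -2138/75*50*(-135) = -4276/3*(-135) = 192420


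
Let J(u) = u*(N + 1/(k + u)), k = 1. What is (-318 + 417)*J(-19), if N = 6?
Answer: -22363/2 ≈ -11182.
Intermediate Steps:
J(u) = u*(6 + 1/(1 + u))
(-318 + 417)*J(-19) = (-318 + 417)*(-19*(7 + 6*(-19))/(1 - 19)) = 99*(-19*(7 - 114)/(-18)) = 99*(-19*(-1/18)*(-107)) = 99*(-2033/18) = -22363/2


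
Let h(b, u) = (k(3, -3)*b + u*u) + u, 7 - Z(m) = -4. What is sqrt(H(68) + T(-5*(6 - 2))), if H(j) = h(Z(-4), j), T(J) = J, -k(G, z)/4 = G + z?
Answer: 8*sqrt(73) ≈ 68.352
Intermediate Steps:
Z(m) = 11 (Z(m) = 7 - 1*(-4) = 7 + 4 = 11)
k(G, z) = -4*G - 4*z (k(G, z) = -4*(G + z) = -4*G - 4*z)
h(b, u) = u + u**2 (h(b, u) = ((-4*3 - 4*(-3))*b + u*u) + u = ((-12 + 12)*b + u**2) + u = (0*b + u**2) + u = (0 + u**2) + u = u**2 + u = u + u**2)
H(j) = j*(1 + j)
sqrt(H(68) + T(-5*(6 - 2))) = sqrt(68*(1 + 68) - 5*(6 - 2)) = sqrt(68*69 - 5*4) = sqrt(4692 - 20) = sqrt(4672) = 8*sqrt(73)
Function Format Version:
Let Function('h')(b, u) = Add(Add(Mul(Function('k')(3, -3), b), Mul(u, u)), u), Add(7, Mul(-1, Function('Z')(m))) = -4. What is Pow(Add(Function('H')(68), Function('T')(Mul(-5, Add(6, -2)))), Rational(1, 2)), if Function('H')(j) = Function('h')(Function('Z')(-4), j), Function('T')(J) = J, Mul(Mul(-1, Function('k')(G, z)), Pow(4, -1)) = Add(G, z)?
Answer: Mul(8, Pow(73, Rational(1, 2))) ≈ 68.352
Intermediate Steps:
Function('Z')(m) = 11 (Function('Z')(m) = Add(7, Mul(-1, -4)) = Add(7, 4) = 11)
Function('k')(G, z) = Add(Mul(-4, G), Mul(-4, z)) (Function('k')(G, z) = Mul(-4, Add(G, z)) = Add(Mul(-4, G), Mul(-4, z)))
Function('h')(b, u) = Add(u, Pow(u, 2)) (Function('h')(b, u) = Add(Add(Mul(Add(Mul(-4, 3), Mul(-4, -3)), b), Mul(u, u)), u) = Add(Add(Mul(Add(-12, 12), b), Pow(u, 2)), u) = Add(Add(Mul(0, b), Pow(u, 2)), u) = Add(Add(0, Pow(u, 2)), u) = Add(Pow(u, 2), u) = Add(u, Pow(u, 2)))
Function('H')(j) = Mul(j, Add(1, j))
Pow(Add(Function('H')(68), Function('T')(Mul(-5, Add(6, -2)))), Rational(1, 2)) = Pow(Add(Mul(68, Add(1, 68)), Mul(-5, Add(6, -2))), Rational(1, 2)) = Pow(Add(Mul(68, 69), Mul(-5, 4)), Rational(1, 2)) = Pow(Add(4692, -20), Rational(1, 2)) = Pow(4672, Rational(1, 2)) = Mul(8, Pow(73, Rational(1, 2)))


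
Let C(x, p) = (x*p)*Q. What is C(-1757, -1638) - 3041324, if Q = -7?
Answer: -23187086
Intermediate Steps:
C(x, p) = -7*p*x (C(x, p) = (x*p)*(-7) = (p*x)*(-7) = -7*p*x)
C(-1757, -1638) - 3041324 = -7*(-1638)*(-1757) - 3041324 = -20145762 - 3041324 = -23187086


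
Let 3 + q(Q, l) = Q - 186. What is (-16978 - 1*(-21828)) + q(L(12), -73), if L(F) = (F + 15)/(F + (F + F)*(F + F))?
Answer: 913565/196 ≈ 4661.0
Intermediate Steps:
L(F) = (15 + F)/(F + 4*F²) (L(F) = (15 + F)/(F + (2*F)*(2*F)) = (15 + F)/(F + 4*F²))
q(Q, l) = -189 + Q (q(Q, l) = -3 + (Q - 186) = -3 + (-186 + Q) = -189 + Q)
(-16978 - 1*(-21828)) + q(L(12), -73) = (-16978 - 1*(-21828)) + (-189 + (15 + 12)/(12*(1 + 4*12))) = (-16978 + 21828) + (-189 + (1/12)*27/(1 + 48)) = 4850 + (-189 + (1/12)*27/49) = 4850 + (-189 + (1/12)*(1/49)*27) = 4850 + (-189 + 9/196) = 4850 - 37035/196 = 913565/196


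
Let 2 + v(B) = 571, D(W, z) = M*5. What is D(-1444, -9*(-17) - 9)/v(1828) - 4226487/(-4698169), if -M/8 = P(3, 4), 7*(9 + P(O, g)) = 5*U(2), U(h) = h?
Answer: 3827745143/2673258161 ≈ 1.4319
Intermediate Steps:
P(O, g) = -53/7 (P(O, g) = -9 + (5*2)/7 = -9 + (⅐)*10 = -9 + 10/7 = -53/7)
M = 424/7 (M = -8*(-53/7) = 424/7 ≈ 60.571)
D(W, z) = 2120/7 (D(W, z) = (424/7)*5 = 2120/7)
v(B) = 569 (v(B) = -2 + 571 = 569)
D(-1444, -9*(-17) - 9)/v(1828) - 4226487/(-4698169) = (2120/7)/569 - 4226487/(-4698169) = (2120/7)*(1/569) - 4226487*(-1/4698169) = 2120/3983 + 4226487/4698169 = 3827745143/2673258161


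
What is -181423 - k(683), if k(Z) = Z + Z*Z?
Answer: -648595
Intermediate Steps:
k(Z) = Z + Z**2
-181423 - k(683) = -181423 - 683*(1 + 683) = -181423 - 683*684 = -181423 - 1*467172 = -181423 - 467172 = -648595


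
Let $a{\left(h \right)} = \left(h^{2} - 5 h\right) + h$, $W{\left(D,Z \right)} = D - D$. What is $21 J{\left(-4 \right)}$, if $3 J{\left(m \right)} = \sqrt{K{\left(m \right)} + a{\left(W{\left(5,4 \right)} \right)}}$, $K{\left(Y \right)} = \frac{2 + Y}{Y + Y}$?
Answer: $\frac{7}{2} \approx 3.5$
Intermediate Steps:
$K{\left(Y \right)} = \frac{2 + Y}{2 Y}$
$W{\left(D,Z \right)} = 0$
$a{\left(h \right)} = h^{2} - 4 h$
$J{\left(m \right)} = \frac{\sqrt{2} \sqrt{\frac{2 + m}{m}}}{6}$ ($J{\left(m \right)} = \frac{\sqrt{\frac{2 + m}{2 m} + 0 \left(-4 + 0\right)}}{3} = \frac{\sqrt{\frac{2 + m}{2 m} + 0 \left(-4\right)}}{3} = \frac{\sqrt{\frac{2 + m}{2 m} + 0}}{3} = \frac{\sqrt{\frac{2 + m}{2 m}}}{3} = \frac{\frac{1}{2} \sqrt{2} \sqrt{\frac{2 + m}{m}}}{3} = \frac{\sqrt{2} \sqrt{\frac{2 + m}{m}}}{6}$)
$21 J{\left(-4 \right)} = 21 \frac{\sqrt{2} \sqrt{\frac{2 - 4}{-4}}}{6} = 21 \frac{\sqrt{2} \sqrt{\left(- \frac{1}{4}\right) \left(-2\right)}}{6} = 21 \frac{\sqrt{2}}{6 \sqrt{2}} = 21 \frac{\sqrt{2} \frac{\sqrt{2}}{2}}{6} = 21 \cdot \frac{1}{6} = \frac{7}{2}$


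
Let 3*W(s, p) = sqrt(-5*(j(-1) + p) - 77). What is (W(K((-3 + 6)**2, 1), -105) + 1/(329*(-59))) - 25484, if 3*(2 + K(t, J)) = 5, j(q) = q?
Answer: -494669925/19411 + sqrt(453)/3 ≈ -25477.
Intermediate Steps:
K(t, J) = -1/3 (K(t, J) = -2 + (1/3)*5 = -2 + 5/3 = -1/3)
W(s, p) = sqrt(-72 - 5*p)/3 (W(s, p) = sqrt(-5*(-1 + p) - 77)/3 = sqrt(-(-5 + 5*p) - 77)/3 = sqrt((5 - 5*p) - 77)/3 = sqrt(-72 - 5*p)/3)
(W(K((-3 + 6)**2, 1), -105) + 1/(329*(-59))) - 25484 = (sqrt(-72 - 5*(-105))/3 + 1/(329*(-59))) - 25484 = (sqrt(-72 + 525)/3 + 1/(-19411)) - 25484 = (sqrt(453)/3 - 1/19411) - 25484 = (-1/19411 + sqrt(453)/3) - 25484 = -494669925/19411 + sqrt(453)/3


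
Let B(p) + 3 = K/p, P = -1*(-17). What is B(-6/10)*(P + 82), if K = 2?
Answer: -627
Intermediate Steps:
P = 17
B(p) = -3 + 2/p
B(-6/10)*(P + 82) = (-3 + 2/((-6/10)))*(17 + 82) = (-3 + 2/((-6*1/10)))*99 = (-3 + 2/(-3/5))*99 = (-3 + 2*(-5/3))*99 = (-3 - 10/3)*99 = -19/3*99 = -627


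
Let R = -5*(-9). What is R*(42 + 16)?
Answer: 2610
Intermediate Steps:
R = 45
R*(42 + 16) = 45*(42 + 16) = 45*58 = 2610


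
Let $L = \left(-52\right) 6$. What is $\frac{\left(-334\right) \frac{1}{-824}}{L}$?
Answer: $- \frac{167}{128544} \approx -0.0012992$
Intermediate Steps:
$L = -312$
$\frac{\left(-334\right) \frac{1}{-824}}{L} = \frac{\left(-334\right) \frac{1}{-824}}{-312} = \left(-334\right) \left(- \frac{1}{824}\right) \left(- \frac{1}{312}\right) = \frac{167}{412} \left(- \frac{1}{312}\right) = - \frac{167}{128544}$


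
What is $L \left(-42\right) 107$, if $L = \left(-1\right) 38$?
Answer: $170772$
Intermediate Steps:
$L = -38$
$L \left(-42\right) 107 = \left(-38\right) \left(-42\right) 107 = 1596 \cdot 107 = 170772$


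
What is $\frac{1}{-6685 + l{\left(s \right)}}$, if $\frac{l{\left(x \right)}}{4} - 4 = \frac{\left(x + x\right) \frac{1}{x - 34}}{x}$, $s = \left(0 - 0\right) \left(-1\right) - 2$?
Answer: $- \frac{9}{60023} \approx -0.00014994$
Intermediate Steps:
$s = -2$ ($s = \left(0 + 0\right) \left(-1\right) - 2 = 0 \left(-1\right) - 2 = 0 - 2 = -2$)
$l{\left(x \right)} = 16 + \frac{8}{-34 + x}$ ($l{\left(x \right)} = 16 + 4 \frac{\left(x + x\right) \frac{1}{x - 34}}{x} = 16 + 4 \frac{2 x \frac{1}{-34 + x}}{x} = 16 + 4 \frac{2}{-34 + x} = 16 + \frac{8}{-34 + x}$)
$\frac{1}{-6685 + l{\left(s \right)}} = \frac{1}{-6685 + \frac{8 \left(-67 + 2 \left(-2\right)\right)}{-34 - 2}} = \frac{1}{-6685 + \frac{8 \left(-67 - 4\right)}{-36}} = \frac{1}{-6685 + 8 \left(- \frac{1}{36}\right) \left(-71\right)} = \frac{1}{-6685 + \frac{142}{9}} = \frac{1}{- \frac{60023}{9}} = - \frac{9}{60023}$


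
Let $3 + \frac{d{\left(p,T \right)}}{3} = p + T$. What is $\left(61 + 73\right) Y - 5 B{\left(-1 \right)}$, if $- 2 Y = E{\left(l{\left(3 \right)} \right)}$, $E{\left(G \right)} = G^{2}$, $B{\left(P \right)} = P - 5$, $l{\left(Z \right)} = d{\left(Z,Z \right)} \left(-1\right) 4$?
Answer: $-86802$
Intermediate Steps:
$d{\left(p,T \right)} = -9 + 3 T + 3 p$ ($d{\left(p,T \right)} = -9 + 3 \left(p + T\right) = -9 + 3 \left(T + p\right) = -9 + \left(3 T + 3 p\right) = -9 + 3 T + 3 p$)
$l{\left(Z \right)} = 36 - 24 Z$ ($l{\left(Z \right)} = \left(-9 + 3 Z + 3 Z\right) \left(-1\right) 4 = \left(-9 + 6 Z\right) \left(-1\right) 4 = \left(9 - 6 Z\right) 4 = 36 - 24 Z$)
$B{\left(P \right)} = -5 + P$
$Y = -648$ ($Y = - \frac{\left(36 - 72\right)^{2}}{2} = - \frac{\left(-36\right)^{2}}{2} = \left(- \frac{1}{2}\right) 1296 = -648$)
$\left(61 + 73\right) Y - 5 B{\left(-1 \right)} = \left(61 + 73\right) \left(-648\right) - 5 \left(-5 - 1\right) = 134 \left(-648\right) - -30 = -86832 + 30 = -86802$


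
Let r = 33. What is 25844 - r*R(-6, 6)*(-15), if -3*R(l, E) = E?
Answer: 24854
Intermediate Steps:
R(l, E) = -E/3
25844 - r*R(-6, 6)*(-15) = 25844 - 33*(-⅓*6)*(-15) = 25844 - 33*(-2)*(-15) = 25844 - (-66)*(-15) = 25844 - 1*990 = 25844 - 990 = 24854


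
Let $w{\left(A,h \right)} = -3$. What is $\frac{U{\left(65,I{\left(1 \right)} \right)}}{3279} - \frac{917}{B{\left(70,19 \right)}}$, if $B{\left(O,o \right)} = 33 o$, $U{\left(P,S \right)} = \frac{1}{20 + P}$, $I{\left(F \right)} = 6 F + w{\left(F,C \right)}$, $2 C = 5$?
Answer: $- \frac{28397892}{19417145} \approx -1.4625$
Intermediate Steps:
$C = \frac{5}{2}$ ($C = \frac{1}{2} \cdot 5 = \frac{5}{2} \approx 2.5$)
$I{\left(F \right)} = -3 + 6 F$ ($I{\left(F \right)} = 6 F - 3 = -3 + 6 F$)
$\frac{U{\left(65,I{\left(1 \right)} \right)}}{3279} - \frac{917}{B{\left(70,19 \right)}} = \frac{1}{\left(20 + 65\right) 3279} - \frac{917}{33 \cdot 19} = \frac{1}{85} \cdot \frac{1}{3279} - \frac{917}{627} = \frac{1}{278715} - \frac{917}{627} = - \frac{28397892}{19417145}$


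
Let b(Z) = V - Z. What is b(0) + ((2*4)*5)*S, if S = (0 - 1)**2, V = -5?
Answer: 35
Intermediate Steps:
b(Z) = -5 - Z
S = 1 (S = (-1)**2 = 1)
b(0) + ((2*4)*5)*S = (-5 - 1*0) + ((2*4)*5)*1 = (-5 + 0) + (8*5)*1 = -5 + 40*1 = -5 + 40 = 35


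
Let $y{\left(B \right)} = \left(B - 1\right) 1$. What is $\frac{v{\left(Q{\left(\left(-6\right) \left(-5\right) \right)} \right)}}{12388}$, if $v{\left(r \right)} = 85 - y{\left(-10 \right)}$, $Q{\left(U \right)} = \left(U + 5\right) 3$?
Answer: $\frac{24}{3097} \approx 0.0077494$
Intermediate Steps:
$y{\left(B \right)} = -1 + B$ ($y{\left(B \right)} = \left(-1 + B\right) 1 = -1 + B$)
$Q{\left(U \right)} = 15 + 3 U$ ($Q{\left(U \right)} = \left(5 + U\right) 3 = 15 + 3 U$)
$v{\left(r \right)} = 96$ ($v{\left(r \right)} = 85 - \left(-1 - 10\right) = 85 - -11 = 85 + 11 = 96$)
$\frac{v{\left(Q{\left(\left(-6\right) \left(-5\right) \right)} \right)}}{12388} = \frac{96}{12388} = 96 \cdot \frac{1}{12388} = \frac{24}{3097}$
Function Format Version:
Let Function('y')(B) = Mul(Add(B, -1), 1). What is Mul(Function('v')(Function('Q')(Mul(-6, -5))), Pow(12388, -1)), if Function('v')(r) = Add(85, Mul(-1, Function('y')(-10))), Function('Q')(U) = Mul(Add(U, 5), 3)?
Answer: Rational(24, 3097) ≈ 0.0077494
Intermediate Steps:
Function('y')(B) = Add(-1, B) (Function('y')(B) = Mul(Add(-1, B), 1) = Add(-1, B))
Function('Q')(U) = Add(15, Mul(3, U)) (Function('Q')(U) = Mul(Add(5, U), 3) = Add(15, Mul(3, U)))
Function('v')(r) = 96 (Function('v')(r) = Add(85, Mul(-1, Add(-1, -10))) = Add(85, Mul(-1, -11)) = Add(85, 11) = 96)
Mul(Function('v')(Function('Q')(Mul(-6, -5))), Pow(12388, -1)) = Mul(96, Pow(12388, -1)) = Mul(96, Rational(1, 12388)) = Rational(24, 3097)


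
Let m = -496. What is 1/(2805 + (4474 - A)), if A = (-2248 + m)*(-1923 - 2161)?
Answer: -1/11199217 ≈ -8.9292e-8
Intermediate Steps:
A = 11206496 (A = (-2248 - 496)*(-1923 - 2161) = -2744*(-4084) = 11206496)
1/(2805 + (4474 - A)) = 1/(2805 + (4474 - 1*11206496)) = 1/(2805 + (4474 - 11206496)) = 1/(2805 - 11202022) = 1/(-11199217) = -1/11199217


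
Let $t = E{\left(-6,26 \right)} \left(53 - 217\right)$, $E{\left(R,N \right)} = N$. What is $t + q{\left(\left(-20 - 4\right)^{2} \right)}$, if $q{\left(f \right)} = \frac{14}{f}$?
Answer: $- \frac{1228025}{288} \approx -4264.0$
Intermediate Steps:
$t = -4264$ ($t = 26 \left(53 - 217\right) = 26 \left(-164\right) = -4264$)
$t + q{\left(\left(-20 - 4\right)^{2} \right)} = -4264 + \frac{14}{\left(-20 - 4\right)^{2}} = -4264 + \frac{14}{\left(-24\right)^{2}} = -4264 + \frac{14}{576} = -4264 + 14 \cdot \frac{1}{576} = -4264 + \frac{7}{288} = - \frac{1228025}{288}$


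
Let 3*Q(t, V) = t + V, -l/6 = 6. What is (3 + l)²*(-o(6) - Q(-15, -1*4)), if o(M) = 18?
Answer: -12705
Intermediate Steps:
l = -36 (l = -6*6 = -36)
Q(t, V) = V/3 + t/3 (Q(t, V) = (t + V)/3 = (V + t)/3 = V/3 + t/3)
(3 + l)²*(-o(6) - Q(-15, -1*4)) = (3 - 36)²*(-1*18 - ((-1*4)/3 + (⅓)*(-15))) = (-33)²*(-18 - ((⅓)*(-4) - 5)) = 1089*(-18 - (-4/3 - 5)) = 1089*(-18 - 1*(-19/3)) = 1089*(-18 + 19/3) = 1089*(-35/3) = -12705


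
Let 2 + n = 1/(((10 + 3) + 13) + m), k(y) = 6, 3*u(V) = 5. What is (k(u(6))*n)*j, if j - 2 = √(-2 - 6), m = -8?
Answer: -70/3 - 70*I*√2/3 ≈ -23.333 - 32.998*I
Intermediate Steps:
u(V) = 5/3 (u(V) = (⅓)*5 = 5/3)
j = 2 + 2*I*√2 (j = 2 + √(-2 - 6) = 2 + √(-8) = 2 + 2*I*√2 ≈ 2.0 + 2.8284*I)
n = -35/18 (n = -2 + 1/(((10 + 3) + 13) - 8) = -2 + 1/((13 + 13) - 8) = -2 + 1/(26 - 8) = -2 + 1/18 = -35/18 ≈ -1.9444)
(k(u(6))*n)*j = (6*(-35/18))*(2 + 2*I*√2) = -35*(2 + 2*I*√2)/3 = -70/3 - 70*I*√2/3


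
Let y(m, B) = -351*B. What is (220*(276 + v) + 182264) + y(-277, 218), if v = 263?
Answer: 224326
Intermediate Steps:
(220*(276 + v) + 182264) + y(-277, 218) = (220*(276 + 263) + 182264) - 351*218 = (220*539 + 182264) - 76518 = (118580 + 182264) - 76518 = 300844 - 76518 = 224326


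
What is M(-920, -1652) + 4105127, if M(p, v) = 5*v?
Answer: 4096867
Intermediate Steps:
M(-920, -1652) + 4105127 = 5*(-1652) + 4105127 = -8260 + 4105127 = 4096867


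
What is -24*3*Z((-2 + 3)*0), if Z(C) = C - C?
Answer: 0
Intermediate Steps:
Z(C) = 0
-24*3*Z((-2 + 3)*0) = -24*3*0 = -72*0 = -1*0 = 0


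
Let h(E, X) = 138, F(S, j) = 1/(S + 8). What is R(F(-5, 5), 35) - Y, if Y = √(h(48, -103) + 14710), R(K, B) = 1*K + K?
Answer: ⅔ - 16*√58 ≈ -121.19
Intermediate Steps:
F(S, j) = 1/(8 + S)
R(K, B) = 2*K (R(K, B) = K + K = 2*K)
Y = 16*√58 (Y = √(138 + 14710) = √14848 = 16*√58 ≈ 121.85)
R(F(-5, 5), 35) - Y = 2/(8 - 5) - 16*√58 = 2/3 - 16*√58 = 2*(⅓) - 16*√58 = ⅔ - 16*√58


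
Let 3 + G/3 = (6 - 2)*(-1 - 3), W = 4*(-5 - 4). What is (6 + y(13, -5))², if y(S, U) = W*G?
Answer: 4235364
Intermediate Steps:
W = -36 (W = 4*(-9) = -36)
G = -57 (G = -9 + 3*((6 - 2)*(-1 - 3)) = -9 + 3*(4*(-4)) = -9 + 3*(-16) = -9 - 48 = -57)
y(S, U) = 2052 (y(S, U) = -36*(-57) = 2052)
(6 + y(13, -5))² = (6 + 2052)² = 2058² = 4235364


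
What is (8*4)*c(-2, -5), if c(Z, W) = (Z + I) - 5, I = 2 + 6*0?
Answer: -160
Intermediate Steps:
I = 2 (I = 2 + 0 = 2)
c(Z, W) = -3 + Z (c(Z, W) = (Z + 2) - 5 = (2 + Z) - 5 = -3 + Z)
(8*4)*c(-2, -5) = (8*4)*(-3 - 2) = 32*(-5) = -160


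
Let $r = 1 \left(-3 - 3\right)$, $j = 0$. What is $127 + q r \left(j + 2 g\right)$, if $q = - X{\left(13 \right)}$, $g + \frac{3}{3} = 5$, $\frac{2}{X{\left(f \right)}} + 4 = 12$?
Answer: $139$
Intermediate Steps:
$X{\left(f \right)} = \frac{1}{4}$ ($X{\left(f \right)} = \frac{2}{-4 + 12} = \frac{2}{8} = 2 \cdot \frac{1}{8} = \frac{1}{4}$)
$g = 4$ ($g = -1 + 5 = 4$)
$r = -6$ ($r = 1 \left(-6\right) = -6$)
$q = - \frac{1}{4}$ ($q = \left(-1\right) \frac{1}{4} = - \frac{1}{4} \approx -0.25$)
$127 + q r \left(j + 2 g\right) = 127 - \frac{\left(-6\right) \left(0 + 2 \cdot 4\right)}{4} = 127 - \frac{\left(-6\right) \left(0 + 8\right)}{4} = 127 - \frac{\left(-6\right) 8}{4} = 127 - -12 = 127 + 12 = 139$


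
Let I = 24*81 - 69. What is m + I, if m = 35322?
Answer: 37197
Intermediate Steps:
I = 1875 (I = 1944 - 69 = 1875)
m + I = 35322 + 1875 = 37197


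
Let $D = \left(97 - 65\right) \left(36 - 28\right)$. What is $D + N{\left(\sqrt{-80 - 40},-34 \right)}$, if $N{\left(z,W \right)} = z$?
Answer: $256 + 2 i \sqrt{30} \approx 256.0 + 10.954 i$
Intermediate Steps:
$D = 256$ ($D = \left(97 - 65\right) 8 = 32 \cdot 8 = 256$)
$D + N{\left(\sqrt{-80 - 40},-34 \right)} = 256 + \sqrt{-80 - 40} = 256 + \sqrt{-120} = 256 + 2 i \sqrt{30}$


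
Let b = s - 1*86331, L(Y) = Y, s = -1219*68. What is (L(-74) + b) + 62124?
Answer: -107173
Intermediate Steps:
s = -82892
b = -169223 (b = -82892 - 1*86331 = -82892 - 86331 = -169223)
(L(-74) + b) + 62124 = (-74 - 169223) + 62124 = -169297 + 62124 = -107173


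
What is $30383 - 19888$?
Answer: $10495$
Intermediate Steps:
$30383 - 19888 = 10495$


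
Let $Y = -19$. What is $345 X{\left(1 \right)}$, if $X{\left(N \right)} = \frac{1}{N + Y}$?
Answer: $- \frac{115}{6} \approx -19.167$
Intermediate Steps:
$X{\left(N \right)} = \frac{1}{-19 + N}$ ($X{\left(N \right)} = \frac{1}{N - 19} = \frac{1}{-19 + N}$)
$345 X{\left(1 \right)} = \frac{345}{-19 + 1} = \frac{345}{-18} = 345 \left(- \frac{1}{18}\right) = - \frac{115}{6}$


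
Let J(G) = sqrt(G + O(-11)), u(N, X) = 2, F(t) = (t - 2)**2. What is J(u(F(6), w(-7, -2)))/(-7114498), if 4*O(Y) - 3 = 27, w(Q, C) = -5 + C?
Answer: -sqrt(38)/14228996 ≈ -4.3323e-7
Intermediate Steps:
F(t) = (-2 + t)**2
O(Y) = 15/2 (O(Y) = 3/4 + (1/4)*27 = 3/4 + 27/4 = 15/2)
J(G) = sqrt(15/2 + G) (J(G) = sqrt(G + 15/2) = sqrt(15/2 + G))
J(u(F(6), w(-7, -2)))/(-7114498) = (sqrt(30 + 4*2)/2)/(-7114498) = (sqrt(30 + 8)/2)*(-1/7114498) = (sqrt(38)/2)*(-1/7114498) = -sqrt(38)/14228996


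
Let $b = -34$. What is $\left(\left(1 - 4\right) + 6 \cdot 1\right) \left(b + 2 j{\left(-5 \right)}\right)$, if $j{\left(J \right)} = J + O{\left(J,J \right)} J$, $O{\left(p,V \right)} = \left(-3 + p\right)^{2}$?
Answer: $-2052$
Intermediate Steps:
$j{\left(J \right)} = J + J \left(-3 + J\right)^{2}$ ($j{\left(J \right)} = J + \left(-3 + J\right)^{2} J = J + J \left(-3 + J\right)^{2}$)
$\left(\left(1 - 4\right) + 6 \cdot 1\right) \left(b + 2 j{\left(-5 \right)}\right) = \left(\left(1 - 4\right) + 6 \cdot 1\right) \left(-34 + 2 \left(- 5 \left(1 + \left(-3 - 5\right)^{2}\right)\right)\right) = \left(-3 + 6\right) \left(-34 + 2 \left(- 5 \left(1 + \left(-8\right)^{2}\right)\right)\right) = 3 \left(-34 + 2 \left(- 5 \left(1 + 64\right)\right)\right) = 3 \left(-34 + 2 \left(\left(-5\right) 65\right)\right) = 3 \left(-34 + 2 \left(-325\right)\right) = 3 \left(-34 - 650\right) = 3 \left(-684\right) = -2052$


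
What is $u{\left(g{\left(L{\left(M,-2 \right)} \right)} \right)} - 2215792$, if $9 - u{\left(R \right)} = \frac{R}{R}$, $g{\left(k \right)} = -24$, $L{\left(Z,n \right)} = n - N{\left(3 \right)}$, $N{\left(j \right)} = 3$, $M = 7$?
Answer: $-2215784$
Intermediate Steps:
$L{\left(Z,n \right)} = -3 + n$ ($L{\left(Z,n \right)} = n - 3 = -3 + n$)
$u{\left(R \right)} = 8$ ($u{\left(R \right)} = 9 - \frac{R}{R} = 9 - 1 = 8$)
$u{\left(g{\left(L{\left(M,-2 \right)} \right)} \right)} - 2215792 = 8 - 2215792 = -2215784$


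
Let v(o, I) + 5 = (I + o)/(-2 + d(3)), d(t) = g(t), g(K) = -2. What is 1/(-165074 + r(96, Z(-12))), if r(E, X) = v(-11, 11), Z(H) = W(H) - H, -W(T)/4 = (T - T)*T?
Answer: -1/165079 ≈ -6.0577e-6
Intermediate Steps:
W(T) = 0 (W(T) = -4*(T - T)*T = -0*T = -4*0 = 0)
d(t) = -2
Z(H) = -H (Z(H) = 0 - H = -H)
v(o, I) = -5 - I/4 - o/4 (v(o, I) = -5 + (I + o)/(-2 - 2) = -5 + (I + o)/(-4) = -5 + (I + o)*(-¼) = -5 + (-I/4 - o/4) = -5 - I/4 - o/4)
r(E, X) = -5 (r(E, X) = -5 - ¼*11 - ¼*(-11) = -5 - 11/4 + 11/4 = -5)
1/(-165074 + r(96, Z(-12))) = 1/(-165074 - 5) = 1/(-165079) = -1/165079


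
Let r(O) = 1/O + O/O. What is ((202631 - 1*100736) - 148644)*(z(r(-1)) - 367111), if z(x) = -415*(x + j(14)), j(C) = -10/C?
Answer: 120037500798/7 ≈ 1.7148e+10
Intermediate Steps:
r(O) = 1 + 1/O (r(O) = 1/O + 1 = 1 + 1/O)
z(x) = 2075/7 - 415*x (z(x) = -415*(x - 10/14) = -415*(x - 10*1/14) = -415*(x - 5/7) = -415*(-5/7 + x) = 2075/7 - 415*x)
((202631 - 1*100736) - 148644)*(z(r(-1)) - 367111) = ((202631 - 1*100736) - 148644)*((2075/7 - 415*(1 - 1)/(-1)) - 367111) = ((202631 - 100736) - 148644)*((2075/7 - (-415)*0) - 367111) = (101895 - 148644)*((2075/7 - 415*0) - 367111) = -46749*((2075/7 + 0) - 367111) = -46749*(2075/7 - 367111) = -46749*(-2567702/7) = 120037500798/7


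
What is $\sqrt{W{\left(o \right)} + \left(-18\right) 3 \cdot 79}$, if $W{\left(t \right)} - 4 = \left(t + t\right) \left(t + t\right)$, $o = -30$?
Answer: $i \sqrt{662} \approx 25.729 i$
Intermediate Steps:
$W{\left(t \right)} = 4 + 4 t^{2}$ ($W{\left(t \right)} = 4 + \left(t + t\right) \left(t + t\right) = 4 + 2 t 2 t = 4 + 4 t^{2}$)
$\sqrt{W{\left(o \right)} + \left(-18\right) 3 \cdot 79} = \sqrt{\left(4 + 4 \left(-30\right)^{2}\right) + \left(-18\right) 3 \cdot 79} = \sqrt{\left(4 + 4 \cdot 900\right) - 4266} = \sqrt{\left(4 + 3600\right) - 4266} = \sqrt{3604 - 4266} = \sqrt{-662} = i \sqrt{662}$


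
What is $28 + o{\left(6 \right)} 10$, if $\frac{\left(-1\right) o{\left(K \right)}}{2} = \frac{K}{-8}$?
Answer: $43$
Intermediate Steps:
$o{\left(K \right)} = \frac{K}{4}$ ($o{\left(K \right)} = - 2 \frac{K}{-8} = - 2 K \left(- \frac{1}{8}\right) = - 2 \left(- \frac{K}{8}\right) = \frac{K}{4}$)
$28 + o{\left(6 \right)} 10 = 28 + \frac{1}{4} \cdot 6 \cdot 10 = 28 + \frac{3}{2} \cdot 10 = 28 + 15 = 43$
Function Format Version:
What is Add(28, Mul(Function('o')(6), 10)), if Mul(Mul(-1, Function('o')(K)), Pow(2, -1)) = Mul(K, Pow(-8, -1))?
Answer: 43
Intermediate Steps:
Function('o')(K) = Mul(Rational(1, 4), K) (Function('o')(K) = Mul(-2, Mul(K, Pow(-8, -1))) = Mul(-2, Mul(K, Rational(-1, 8))) = Mul(-2, Mul(Rational(-1, 8), K)) = Mul(Rational(1, 4), K))
Add(28, Mul(Function('o')(6), 10)) = Add(28, Mul(Mul(Rational(1, 4), 6), 10)) = Add(28, Mul(Rational(3, 2), 10)) = Add(28, 15) = 43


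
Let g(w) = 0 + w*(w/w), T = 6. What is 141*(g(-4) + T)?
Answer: 282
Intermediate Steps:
g(w) = w (g(w) = 0 + w*1 = 0 + w = w)
141*(g(-4) + T) = 141*(-4 + 6) = 141*2 = 282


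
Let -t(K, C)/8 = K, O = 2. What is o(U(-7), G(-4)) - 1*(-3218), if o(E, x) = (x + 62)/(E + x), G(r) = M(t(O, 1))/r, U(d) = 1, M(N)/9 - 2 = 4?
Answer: 80353/25 ≈ 3214.1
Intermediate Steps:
t(K, C) = -8*K
M(N) = 54 (M(N) = 18 + 9*4 = 18 + 36 = 54)
G(r) = 54/r
o(E, x) = (62 + x)/(E + x)
o(U(-7), G(-4)) - 1*(-3218) = (62 + 54/(-4))/(1 + 54/(-4)) - 1*(-3218) = (62 + 54*(-1/4))/(1 + 54*(-1/4)) + 3218 = (62 - 27/2)/(1 - 27/2) + 3218 = (97/2)/(-25/2) + 3218 = -2/25*97/2 + 3218 = -97/25 + 3218 = 80353/25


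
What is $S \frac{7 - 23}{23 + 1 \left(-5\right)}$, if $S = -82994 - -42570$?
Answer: $\frac{323392}{9} \approx 35932.0$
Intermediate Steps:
$S = -40424$ ($S = -82994 + 42570 = -40424$)
$S \frac{7 - 23}{23 + 1 \left(-5\right)} = - 40424 \frac{7 - 23}{23 + 1 \left(-5\right)} = - 40424 \left(- \frac{16}{23 - 5}\right) = - 40424 \left(- \frac{16}{18}\right) = - 40424 \left(\left(-16\right) \frac{1}{18}\right) = \left(-40424\right) \left(- \frac{8}{9}\right) = \frac{323392}{9}$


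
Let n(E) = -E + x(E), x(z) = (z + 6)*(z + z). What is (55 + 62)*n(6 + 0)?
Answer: 16146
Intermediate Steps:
x(z) = 2*z*(6 + z) (x(z) = (6 + z)*(2*z) = 2*z*(6 + z))
n(E) = -E + 2*E*(6 + E)
(55 + 62)*n(6 + 0) = (55 + 62)*((6 + 0)*(11 + 2*(6 + 0))) = 117*(6*(11 + 2*6)) = 117*(6*(11 + 12)) = 117*(6*23) = 117*138 = 16146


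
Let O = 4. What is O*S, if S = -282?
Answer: -1128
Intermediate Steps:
O*S = 4*(-282) = -1128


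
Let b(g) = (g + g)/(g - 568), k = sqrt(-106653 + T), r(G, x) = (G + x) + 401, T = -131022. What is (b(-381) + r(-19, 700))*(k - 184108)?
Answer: -189185698640/949 + 5137900*I*sqrt(9507)/949 ≈ -1.9935e+8 + 5.2789e+5*I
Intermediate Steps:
r(G, x) = 401 + G + x
k = 5*I*sqrt(9507) (k = sqrt(-106653 - 131022) = sqrt(-237675) = 5*I*sqrt(9507) ≈ 487.52*I)
b(g) = 2*g/(-568 + g) (b(g) = (2*g)/(-568 + g) = 2*g/(-568 + g))
(b(-381) + r(-19, 700))*(k - 184108) = (2*(-381)/(-568 - 381) + (401 - 19 + 700))*(5*I*sqrt(9507) - 184108) = (2*(-381)/(-949) + 1082)*(-184108 + 5*I*sqrt(9507)) = (2*(-381)*(-1/949) + 1082)*(-184108 + 5*I*sqrt(9507)) = (762/949 + 1082)*(-184108 + 5*I*sqrt(9507)) = 1027580*(-184108 + 5*I*sqrt(9507))/949 = -189185698640/949 + 5137900*I*sqrt(9507)/949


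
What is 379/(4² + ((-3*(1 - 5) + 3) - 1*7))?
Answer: 379/24 ≈ 15.792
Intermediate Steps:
379/(4² + ((-3*(1 - 5) + 3) - 1*7)) = 379/(16 + ((-3*(-4) + 3) - 7)) = 379/(16 + ((12 + 3) - 7)) = 379/(16 + (15 - 7)) = 379/(16 + 8) = 379/24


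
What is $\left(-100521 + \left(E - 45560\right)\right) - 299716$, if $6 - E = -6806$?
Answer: $-438985$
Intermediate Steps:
$E = 6812$ ($E = 6 - -6806 = 6 + 6806 = 6812$)
$\left(-100521 + \left(E - 45560\right)\right) - 299716 = \left(-100521 + \left(6812 - 45560\right)\right) - 299716 = \left(-100521 - 38748\right) - 299716 = -139269 - 299716 = -438985$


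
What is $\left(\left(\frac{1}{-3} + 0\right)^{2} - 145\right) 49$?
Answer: $- \frac{63896}{9} \approx -7099.6$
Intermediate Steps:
$\left(\left(\frac{1}{-3} + 0\right)^{2} - 145\right) 49 = \left(\left(- \frac{1}{3} + 0\right)^{2} - 145\right) 49 = \left(\left(- \frac{1}{3}\right)^{2} - 145\right) 49 = \left(\frac{1}{9} - 145\right) 49 = \left(- \frac{1304}{9}\right) 49 = - \frac{63896}{9}$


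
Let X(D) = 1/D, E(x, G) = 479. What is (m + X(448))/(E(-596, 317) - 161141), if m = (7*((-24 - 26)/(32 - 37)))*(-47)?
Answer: 1473919/71976576 ≈ 0.020478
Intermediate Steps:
m = -3290 (m = (7*(-50/(-5)))*(-47) = (7*(-50*(-⅕)))*(-47) = (7*10)*(-47) = 70*(-47) = -3290)
(m + X(448))/(E(-596, 317) - 161141) = (-3290 + 1/448)/(479 - 161141) = (-3290 + 1/448)/(-160662) = -1473919/448*(-1/160662) = 1473919/71976576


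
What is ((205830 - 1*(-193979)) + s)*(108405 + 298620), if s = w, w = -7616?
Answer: 159632355825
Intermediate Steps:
s = -7616
((205830 - 1*(-193979)) + s)*(108405 + 298620) = ((205830 - 1*(-193979)) - 7616)*(108405 + 298620) = ((205830 + 193979) - 7616)*407025 = (399809 - 7616)*407025 = 392193*407025 = 159632355825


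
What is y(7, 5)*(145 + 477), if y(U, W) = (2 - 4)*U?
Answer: -8708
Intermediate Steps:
y(U, W) = -2*U
y(7, 5)*(145 + 477) = (-2*7)*(145 + 477) = -14*622 = -8708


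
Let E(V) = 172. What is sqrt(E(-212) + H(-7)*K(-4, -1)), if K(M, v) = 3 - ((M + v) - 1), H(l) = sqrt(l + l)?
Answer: sqrt(172 + 9*I*sqrt(14)) ≈ 13.177 + 1.2778*I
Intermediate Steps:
H(l) = sqrt(2)*sqrt(l) (H(l) = sqrt(2*l) = sqrt(2)*sqrt(l))
K(M, v) = 4 - M - v (K(M, v) = 3 - (-1 + M + v) = 3 + (1 - M - v) = 4 - M - v)
sqrt(E(-212) + H(-7)*K(-4, -1)) = sqrt(172 + (sqrt(2)*sqrt(-7))*(4 - 1*(-4) - 1*(-1))) = sqrt(172 + (sqrt(2)*(I*sqrt(7)))*(4 + 4 + 1)) = sqrt(172 + (I*sqrt(14))*9) = sqrt(172 + 9*I*sqrt(14))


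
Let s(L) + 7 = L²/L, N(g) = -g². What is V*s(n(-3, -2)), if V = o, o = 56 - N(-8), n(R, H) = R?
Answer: -1200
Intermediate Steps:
o = 120 (o = 56 - (-1)*(-8)² = 56 - (-1)*64 = 56 - 1*(-64) = 56 + 64 = 120)
s(L) = -7 + L (s(L) = -7 + L²/L = -7 + L)
V = 120
V*s(n(-3, -2)) = 120*(-7 - 3) = 120*(-10) = -1200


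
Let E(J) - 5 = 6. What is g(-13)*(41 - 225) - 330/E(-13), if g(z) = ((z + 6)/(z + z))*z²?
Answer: -8402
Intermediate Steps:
E(J) = 11 (E(J) = 5 + 6 = 11)
g(z) = z*(6 + z)/2 (g(z) = ((6 + z)/((2*z)))*z² = ((6 + z)*(1/(2*z)))*z² = ((6 + z)/(2*z))*z² = z*(6 + z)/2)
g(-13)*(41 - 225) - 330/E(-13) = ((½)*(-13)*(6 - 13))*(41 - 225) - 330/11 = ((½)*(-13)*(-7))*(-184) - 330*1/11 = (91/2)*(-184) - 30 = -8372 - 30 = -8402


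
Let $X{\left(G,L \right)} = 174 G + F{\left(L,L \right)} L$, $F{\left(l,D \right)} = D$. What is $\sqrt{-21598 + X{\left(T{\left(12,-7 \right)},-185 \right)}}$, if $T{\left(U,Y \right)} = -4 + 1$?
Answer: $3 \sqrt{1345} \approx 110.02$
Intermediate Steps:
$T{\left(U,Y \right)} = -3$
$X{\left(G,L \right)} = L^{2} + 174 G$ ($X{\left(G,L \right)} = 174 G + L L = 174 G + L^{2} = L^{2} + 174 G$)
$\sqrt{-21598 + X{\left(T{\left(12,-7 \right)},-185 \right)}} = \sqrt{-21598 + \left(\left(-185\right)^{2} + 174 \left(-3\right)\right)} = \sqrt{-21598 + \left(34225 - 522\right)} = \sqrt{-21598 + 33703} = \sqrt{12105} = 3 \sqrt{1345}$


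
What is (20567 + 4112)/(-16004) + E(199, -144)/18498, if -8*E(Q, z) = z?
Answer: -76037345/49340332 ≈ -1.5411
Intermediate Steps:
E(Q, z) = -z/8
(20567 + 4112)/(-16004) + E(199, -144)/18498 = (20567 + 4112)/(-16004) - ⅛*(-144)/18498 = 24679*(-1/16004) + 18*(1/18498) = -24679/16004 + 3/3083 = -76037345/49340332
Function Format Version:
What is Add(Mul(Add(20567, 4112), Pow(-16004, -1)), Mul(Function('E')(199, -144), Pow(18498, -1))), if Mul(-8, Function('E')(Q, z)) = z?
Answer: Rational(-76037345, 49340332) ≈ -1.5411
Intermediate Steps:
Function('E')(Q, z) = Mul(Rational(-1, 8), z)
Add(Mul(Add(20567, 4112), Pow(-16004, -1)), Mul(Function('E')(199, -144), Pow(18498, -1))) = Add(Mul(Add(20567, 4112), Pow(-16004, -1)), Mul(Mul(Rational(-1, 8), -144), Pow(18498, -1))) = Add(Mul(24679, Rational(-1, 16004)), Mul(18, Rational(1, 18498))) = Add(Rational(-24679, 16004), Rational(3, 3083)) = Rational(-76037345, 49340332)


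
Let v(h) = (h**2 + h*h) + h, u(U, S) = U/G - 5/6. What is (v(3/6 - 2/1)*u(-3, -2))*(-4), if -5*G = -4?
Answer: 55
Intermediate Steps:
G = 4/5 (G = -1/5*(-4) = 4/5 ≈ 0.80000)
u(U, S) = -5/6 + 5*U/4 (u(U, S) = U/(4/5) - 5/6 = U*(5/4) - 5*1/6 = 5*U/4 - 5/6 = -5/6 + 5*U/4)
v(h) = h + 2*h**2 (v(h) = (h**2 + h**2) + h = 2*h**2 + h = h + 2*h**2)
(v(3/6 - 2/1)*u(-3, -2))*(-4) = (((3/6 - 2/1)*(1 + 2*(3/6 - 2/1)))*(-5/6 + (5/4)*(-3)))*(-4) = (((3*(1/6) - 2*1)*(1 + 2*(3*(1/6) - 2*1)))*(-5/6 - 15/4))*(-4) = (((1/2 - 2)*(1 + 2*(1/2 - 2)))*(-55/12))*(-4) = (-3*(1 + 2*(-3/2))/2*(-55/12))*(-4) = (-3*(1 - 3)/2*(-55/12))*(-4) = (-3/2*(-2)*(-55/12))*(-4) = (3*(-55/12))*(-4) = -55/4*(-4) = 55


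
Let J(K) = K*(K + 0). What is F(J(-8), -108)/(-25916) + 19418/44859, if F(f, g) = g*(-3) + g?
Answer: 6494044/15296919 ≈ 0.42453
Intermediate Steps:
J(K) = K**2 (J(K) = K*K = K**2)
F(f, g) = -2*g (F(f, g) = -3*g + g = -2*g)
F(J(-8), -108)/(-25916) + 19418/44859 = -2*(-108)/(-25916) + 19418/44859 = 216*(-1/25916) + 19418*(1/44859) = -54/6479 + 1022/2361 = 6494044/15296919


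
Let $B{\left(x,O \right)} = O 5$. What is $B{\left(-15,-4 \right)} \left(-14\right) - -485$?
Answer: $765$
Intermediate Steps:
$B{\left(x,O \right)} = 5 O$
$B{\left(-15,-4 \right)} \left(-14\right) - -485 = 5 \left(-4\right) \left(-14\right) - -485 = \left(-20\right) \left(-14\right) + 485 = 280 + 485 = 765$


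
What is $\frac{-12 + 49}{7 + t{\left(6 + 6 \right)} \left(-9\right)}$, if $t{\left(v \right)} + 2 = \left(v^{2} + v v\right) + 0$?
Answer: $- \frac{37}{2567} \approx -0.014414$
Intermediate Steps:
$t{\left(v \right)} = -2 + 2 v^{2}$ ($t{\left(v \right)} = -2 + \left(\left(v^{2} + v v\right) + 0\right) = -2 + \left(\left(v^{2} + v^{2}\right) + 0\right) = -2 + \left(2 v^{2} + 0\right) = -2 + 2 v^{2}$)
$\frac{-12 + 49}{7 + t{\left(6 + 6 \right)} \left(-9\right)} = \frac{-12 + 49}{7 + \left(-2 + 2 \left(6 + 6\right)^{2}\right) \left(-9\right)} = \frac{1}{7 + \left(-2 + 2 \cdot 12^{2}\right) \left(-9\right)} 37 = \frac{1}{7 + \left(-2 + 2 \cdot 144\right) \left(-9\right)} 37 = \frac{1}{7 + \left(-2 + 288\right) \left(-9\right)} 37 = \frac{1}{7 + 286 \left(-9\right)} 37 = \frac{1}{7 - 2574} \cdot 37 = \frac{1}{-2567} \cdot 37 = \left(- \frac{1}{2567}\right) 37 = - \frac{37}{2567}$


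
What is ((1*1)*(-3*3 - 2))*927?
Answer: -10197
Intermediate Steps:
((1*1)*(-3*3 - 2))*927 = (1*(-9 - 2))*927 = (1*(-11))*927 = -11*927 = -10197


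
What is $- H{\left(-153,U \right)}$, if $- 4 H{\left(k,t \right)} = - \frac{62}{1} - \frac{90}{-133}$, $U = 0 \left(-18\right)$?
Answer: $- \frac{2039}{133} \approx -15.331$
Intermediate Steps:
$U = 0$
$H{\left(k,t \right)} = \frac{2039}{133}$ ($H{\left(k,t \right)} = - \frac{- \frac{62}{1} - \frac{90}{-133}}{4} = - \frac{\left(-62\right) 1 - - \frac{90}{133}}{4} = - \frac{-62 + \frac{90}{133}}{4} = \left(- \frac{1}{4}\right) \left(- \frac{8156}{133}\right) = \frac{2039}{133}$)
$- H{\left(-153,U \right)} = \left(-1\right) \frac{2039}{133} = - \frac{2039}{133}$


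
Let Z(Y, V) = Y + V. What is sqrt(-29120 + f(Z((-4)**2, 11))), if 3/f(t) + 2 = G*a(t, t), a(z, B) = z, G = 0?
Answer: I*sqrt(116486)/2 ≈ 170.65*I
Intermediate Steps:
Z(Y, V) = V + Y
f(t) = -3/2 (f(t) = 3/(-2 + 0*t) = 3/(-2 + 0) = 3/(-2) = 3*(-1/2) = -3/2)
sqrt(-29120 + f(Z((-4)**2, 11))) = sqrt(-29120 - 3/2) = sqrt(-58243/2) = I*sqrt(116486)/2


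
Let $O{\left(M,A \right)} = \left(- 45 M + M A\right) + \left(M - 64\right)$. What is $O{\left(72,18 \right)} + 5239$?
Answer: $3303$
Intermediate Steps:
$O{\left(M,A \right)} = -64 - 44 M + A M$ ($O{\left(M,A \right)} = \left(- 45 M + A M\right) + \left(M - 64\right) = \left(- 45 M + A M\right) + \left(-64 + M\right) = -64 - 44 M + A M$)
$O{\left(72,18 \right)} + 5239 = \left(-64 - 3168 + 18 \cdot 72\right) + 5239 = \left(-64 - 3168 + 1296\right) + 5239 = -1936 + 5239 = 3303$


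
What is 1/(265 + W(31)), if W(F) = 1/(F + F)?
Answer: 62/16431 ≈ 0.0037734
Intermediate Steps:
W(F) = 1/(2*F)
1/(265 + W(31)) = 1/(265 + (½)/31) = 1/(265 + (½)*(1/31)) = 1/(265 + 1/62) = 1/(16431/62) = 62/16431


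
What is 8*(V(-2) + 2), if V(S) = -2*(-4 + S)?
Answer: 112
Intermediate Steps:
V(S) = 8 - 2*S
8*(V(-2) + 2) = 8*((8 - 2*(-2)) + 2) = 8*((8 + 4) + 2) = 8*(12 + 2) = 8*14 = 112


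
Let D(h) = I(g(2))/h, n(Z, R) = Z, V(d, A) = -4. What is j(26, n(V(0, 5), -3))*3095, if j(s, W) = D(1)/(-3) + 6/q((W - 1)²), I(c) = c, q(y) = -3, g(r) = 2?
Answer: -24760/3 ≈ -8253.3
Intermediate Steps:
D(h) = 2/h
j(s, W) = -8/3 (j(s, W) = (2/1)/(-3) + 6/(-3) = (2*1)*(-⅓) + 6*(-⅓) = 2*(-⅓) - 2 = -⅔ - 2 = -8/3)
j(26, n(V(0, 5), -3))*3095 = -8/3*3095 = -24760/3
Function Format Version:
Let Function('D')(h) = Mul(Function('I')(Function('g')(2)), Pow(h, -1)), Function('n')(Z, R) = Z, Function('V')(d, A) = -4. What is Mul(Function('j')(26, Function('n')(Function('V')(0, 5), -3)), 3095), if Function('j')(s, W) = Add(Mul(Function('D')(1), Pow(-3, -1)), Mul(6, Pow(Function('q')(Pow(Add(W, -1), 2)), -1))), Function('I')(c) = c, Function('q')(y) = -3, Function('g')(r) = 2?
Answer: Rational(-24760, 3) ≈ -8253.3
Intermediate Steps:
Function('D')(h) = Mul(2, Pow(h, -1))
Function('j')(s, W) = Rational(-8, 3) (Function('j')(s, W) = Add(Mul(Mul(2, Pow(1, -1)), Pow(-3, -1)), Mul(6, Pow(-3, -1))) = Add(Mul(Mul(2, 1), Rational(-1, 3)), Mul(6, Rational(-1, 3))) = Add(Mul(2, Rational(-1, 3)), -2) = Add(Rational(-2, 3), -2) = Rational(-8, 3))
Mul(Function('j')(26, Function('n')(Function('V')(0, 5), -3)), 3095) = Mul(Rational(-8, 3), 3095) = Rational(-24760, 3)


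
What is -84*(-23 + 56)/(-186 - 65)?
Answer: 2772/251 ≈ 11.044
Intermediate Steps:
-84*(-23 + 56)/(-186 - 65) = -2772/(-251) = -2772*(-1)/251 = -84*(-33/251) = 2772/251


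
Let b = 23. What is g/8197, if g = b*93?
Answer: 2139/8197 ≈ 0.26095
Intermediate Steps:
g = 2139 (g = 23*93 = 2139)
g/8197 = 2139/8197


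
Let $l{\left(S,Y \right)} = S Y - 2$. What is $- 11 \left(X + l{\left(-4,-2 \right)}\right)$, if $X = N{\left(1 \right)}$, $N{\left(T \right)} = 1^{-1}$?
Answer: $-77$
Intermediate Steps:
$N{\left(T \right)} = 1$
$X = 1$
$l{\left(S,Y \right)} = -2 + S Y$
$- 11 \left(X + l{\left(-4,-2 \right)}\right) = - 11 \left(1 - -6\right) = - 11 \left(1 + \left(-2 + 8\right)\right) = - 11 \left(1 + 6\right) = \left(-11\right) 7 = -77$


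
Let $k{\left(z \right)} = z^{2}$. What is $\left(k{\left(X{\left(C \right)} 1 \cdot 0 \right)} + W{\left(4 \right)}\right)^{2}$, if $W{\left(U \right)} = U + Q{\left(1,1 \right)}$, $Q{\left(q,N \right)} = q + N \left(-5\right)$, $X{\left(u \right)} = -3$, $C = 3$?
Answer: $0$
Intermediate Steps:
$Q{\left(q,N \right)} = q - 5 N$
$W{\left(U \right)} = -4 + U$ ($W{\left(U \right)} = U + \left(1 - 5\right) = U - 4 = -4 + U$)
$\left(k{\left(X{\left(C \right)} 1 \cdot 0 \right)} + W{\left(4 \right)}\right)^{2} = \left(\left(\left(-3\right) 1 \cdot 0\right)^{2} + \left(-4 + 4\right)\right)^{2} = \left(\left(\left(-3\right) 0\right)^{2} + 0\right)^{2} = \left(0^{2} + 0\right)^{2} = \left(0 + 0\right)^{2} = 0^{2} = 0$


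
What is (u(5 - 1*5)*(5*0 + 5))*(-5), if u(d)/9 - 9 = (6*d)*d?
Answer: -2025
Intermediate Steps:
u(d) = 81 + 54*d² (u(d) = 81 + 9*((6*d)*d) = 81 + 9*(6*d²) = 81 + 54*d²)
(u(5 - 1*5)*(5*0 + 5))*(-5) = ((81 + 54*(5 - 1*5)²)*(5*0 + 5))*(-5) = ((81 + 54*(5 - 5)²)*(0 + 5))*(-5) = ((81 + 54*0²)*5)*(-5) = ((81 + 54*0)*5)*(-5) = ((81 + 0)*5)*(-5) = (81*5)*(-5) = 405*(-5) = -2025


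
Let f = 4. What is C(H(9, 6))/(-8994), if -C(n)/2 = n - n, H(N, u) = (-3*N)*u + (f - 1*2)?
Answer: 0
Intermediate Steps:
H(N, u) = 2 - 3*N*u (H(N, u) = (-3*N)*u + (4 - 1*2) = -3*N*u + (4 - 2) = -3*N*u + 2 = 2 - 3*N*u)
C(n) = 0 (C(n) = -2*(n - n) = -2*0 = 0)
C(H(9, 6))/(-8994) = 0/(-8994) = 0*(-1/8994) = 0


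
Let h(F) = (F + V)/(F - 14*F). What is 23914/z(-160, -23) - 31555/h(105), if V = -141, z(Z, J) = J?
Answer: -330510043/276 ≈ -1.1975e+6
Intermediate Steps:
h(F) = -(-141 + F)/(13*F) (h(F) = (F - 141)/(F - 14*F) = (-141 + F)/((-13*F)) = (-141 + F)*(-1/(13*F)) = -(-141 + F)/(13*F))
23914/z(-160, -23) - 31555/h(105) = 23914/(-23) - 31555*1365/(141 - 1*105) = 23914*(-1/23) - 31555*1365/(141 - 105) = -23914/23 - 31555/((1/13)*(1/105)*36) = -23914/23 - 31555/12/455 = -23914/23 - 31555*455/12 = -23914/23 - 14357525/12 = -330510043/276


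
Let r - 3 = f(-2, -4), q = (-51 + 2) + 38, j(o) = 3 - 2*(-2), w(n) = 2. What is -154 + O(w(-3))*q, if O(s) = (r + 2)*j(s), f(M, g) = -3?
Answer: -308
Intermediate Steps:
j(o) = 7 (j(o) = 3 + 4 = 7)
q = -11 (q = -49 + 38 = -11)
r = 0 (r = 3 - 3 = 0)
O(s) = 14 (O(s) = (0 + 2)*7 = 2*7 = 14)
-154 + O(w(-3))*q = -154 + 14*(-11) = -154 - 154 = -308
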